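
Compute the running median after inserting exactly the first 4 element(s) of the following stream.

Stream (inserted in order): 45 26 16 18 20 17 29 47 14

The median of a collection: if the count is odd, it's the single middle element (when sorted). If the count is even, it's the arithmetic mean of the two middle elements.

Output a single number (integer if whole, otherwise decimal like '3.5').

Step 1: insert 45 -> lo=[45] (size 1, max 45) hi=[] (size 0) -> median=45
Step 2: insert 26 -> lo=[26] (size 1, max 26) hi=[45] (size 1, min 45) -> median=35.5
Step 3: insert 16 -> lo=[16, 26] (size 2, max 26) hi=[45] (size 1, min 45) -> median=26
Step 4: insert 18 -> lo=[16, 18] (size 2, max 18) hi=[26, 45] (size 2, min 26) -> median=22

Answer: 22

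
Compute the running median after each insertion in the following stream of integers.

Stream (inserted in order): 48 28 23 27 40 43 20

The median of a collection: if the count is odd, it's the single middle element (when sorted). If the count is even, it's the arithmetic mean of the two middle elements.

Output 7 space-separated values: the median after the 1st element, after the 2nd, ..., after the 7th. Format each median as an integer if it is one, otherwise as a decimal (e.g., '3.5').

Answer: 48 38 28 27.5 28 34 28

Derivation:
Step 1: insert 48 -> lo=[48] (size 1, max 48) hi=[] (size 0) -> median=48
Step 2: insert 28 -> lo=[28] (size 1, max 28) hi=[48] (size 1, min 48) -> median=38
Step 3: insert 23 -> lo=[23, 28] (size 2, max 28) hi=[48] (size 1, min 48) -> median=28
Step 4: insert 27 -> lo=[23, 27] (size 2, max 27) hi=[28, 48] (size 2, min 28) -> median=27.5
Step 5: insert 40 -> lo=[23, 27, 28] (size 3, max 28) hi=[40, 48] (size 2, min 40) -> median=28
Step 6: insert 43 -> lo=[23, 27, 28] (size 3, max 28) hi=[40, 43, 48] (size 3, min 40) -> median=34
Step 7: insert 20 -> lo=[20, 23, 27, 28] (size 4, max 28) hi=[40, 43, 48] (size 3, min 40) -> median=28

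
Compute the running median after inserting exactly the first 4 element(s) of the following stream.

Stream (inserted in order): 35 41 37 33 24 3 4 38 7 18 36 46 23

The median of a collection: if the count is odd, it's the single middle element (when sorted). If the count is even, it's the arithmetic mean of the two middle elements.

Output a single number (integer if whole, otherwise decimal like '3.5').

Step 1: insert 35 -> lo=[35] (size 1, max 35) hi=[] (size 0) -> median=35
Step 2: insert 41 -> lo=[35] (size 1, max 35) hi=[41] (size 1, min 41) -> median=38
Step 3: insert 37 -> lo=[35, 37] (size 2, max 37) hi=[41] (size 1, min 41) -> median=37
Step 4: insert 33 -> lo=[33, 35] (size 2, max 35) hi=[37, 41] (size 2, min 37) -> median=36

Answer: 36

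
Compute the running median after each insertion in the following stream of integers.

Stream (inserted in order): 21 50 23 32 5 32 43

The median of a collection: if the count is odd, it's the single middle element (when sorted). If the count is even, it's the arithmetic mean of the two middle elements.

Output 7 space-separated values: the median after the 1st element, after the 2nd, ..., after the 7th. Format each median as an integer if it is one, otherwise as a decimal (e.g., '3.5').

Answer: 21 35.5 23 27.5 23 27.5 32

Derivation:
Step 1: insert 21 -> lo=[21] (size 1, max 21) hi=[] (size 0) -> median=21
Step 2: insert 50 -> lo=[21] (size 1, max 21) hi=[50] (size 1, min 50) -> median=35.5
Step 3: insert 23 -> lo=[21, 23] (size 2, max 23) hi=[50] (size 1, min 50) -> median=23
Step 4: insert 32 -> lo=[21, 23] (size 2, max 23) hi=[32, 50] (size 2, min 32) -> median=27.5
Step 5: insert 5 -> lo=[5, 21, 23] (size 3, max 23) hi=[32, 50] (size 2, min 32) -> median=23
Step 6: insert 32 -> lo=[5, 21, 23] (size 3, max 23) hi=[32, 32, 50] (size 3, min 32) -> median=27.5
Step 7: insert 43 -> lo=[5, 21, 23, 32] (size 4, max 32) hi=[32, 43, 50] (size 3, min 32) -> median=32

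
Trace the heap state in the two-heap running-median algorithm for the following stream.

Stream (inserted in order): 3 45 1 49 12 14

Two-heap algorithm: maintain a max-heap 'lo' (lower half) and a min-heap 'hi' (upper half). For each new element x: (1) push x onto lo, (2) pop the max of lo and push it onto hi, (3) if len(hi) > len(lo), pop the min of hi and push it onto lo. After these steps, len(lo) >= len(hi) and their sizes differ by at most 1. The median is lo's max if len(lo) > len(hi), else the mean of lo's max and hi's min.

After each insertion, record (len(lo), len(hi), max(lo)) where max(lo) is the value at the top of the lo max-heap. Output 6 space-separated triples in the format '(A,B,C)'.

Step 1: insert 3 -> lo=[3] hi=[] -> (len(lo)=1, len(hi)=0, max(lo)=3)
Step 2: insert 45 -> lo=[3] hi=[45] -> (len(lo)=1, len(hi)=1, max(lo)=3)
Step 3: insert 1 -> lo=[1, 3] hi=[45] -> (len(lo)=2, len(hi)=1, max(lo)=3)
Step 4: insert 49 -> lo=[1, 3] hi=[45, 49] -> (len(lo)=2, len(hi)=2, max(lo)=3)
Step 5: insert 12 -> lo=[1, 3, 12] hi=[45, 49] -> (len(lo)=3, len(hi)=2, max(lo)=12)
Step 6: insert 14 -> lo=[1, 3, 12] hi=[14, 45, 49] -> (len(lo)=3, len(hi)=3, max(lo)=12)

Answer: (1,0,3) (1,1,3) (2,1,3) (2,2,3) (3,2,12) (3,3,12)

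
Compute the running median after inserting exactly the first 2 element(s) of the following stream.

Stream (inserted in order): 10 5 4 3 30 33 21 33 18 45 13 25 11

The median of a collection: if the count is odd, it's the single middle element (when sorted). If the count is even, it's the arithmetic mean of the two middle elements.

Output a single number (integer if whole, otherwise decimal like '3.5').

Step 1: insert 10 -> lo=[10] (size 1, max 10) hi=[] (size 0) -> median=10
Step 2: insert 5 -> lo=[5] (size 1, max 5) hi=[10] (size 1, min 10) -> median=7.5

Answer: 7.5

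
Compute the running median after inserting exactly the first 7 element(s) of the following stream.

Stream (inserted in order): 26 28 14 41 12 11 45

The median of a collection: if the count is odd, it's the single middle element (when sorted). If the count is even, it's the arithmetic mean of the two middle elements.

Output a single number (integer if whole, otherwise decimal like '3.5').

Answer: 26

Derivation:
Step 1: insert 26 -> lo=[26] (size 1, max 26) hi=[] (size 0) -> median=26
Step 2: insert 28 -> lo=[26] (size 1, max 26) hi=[28] (size 1, min 28) -> median=27
Step 3: insert 14 -> lo=[14, 26] (size 2, max 26) hi=[28] (size 1, min 28) -> median=26
Step 4: insert 41 -> lo=[14, 26] (size 2, max 26) hi=[28, 41] (size 2, min 28) -> median=27
Step 5: insert 12 -> lo=[12, 14, 26] (size 3, max 26) hi=[28, 41] (size 2, min 28) -> median=26
Step 6: insert 11 -> lo=[11, 12, 14] (size 3, max 14) hi=[26, 28, 41] (size 3, min 26) -> median=20
Step 7: insert 45 -> lo=[11, 12, 14, 26] (size 4, max 26) hi=[28, 41, 45] (size 3, min 28) -> median=26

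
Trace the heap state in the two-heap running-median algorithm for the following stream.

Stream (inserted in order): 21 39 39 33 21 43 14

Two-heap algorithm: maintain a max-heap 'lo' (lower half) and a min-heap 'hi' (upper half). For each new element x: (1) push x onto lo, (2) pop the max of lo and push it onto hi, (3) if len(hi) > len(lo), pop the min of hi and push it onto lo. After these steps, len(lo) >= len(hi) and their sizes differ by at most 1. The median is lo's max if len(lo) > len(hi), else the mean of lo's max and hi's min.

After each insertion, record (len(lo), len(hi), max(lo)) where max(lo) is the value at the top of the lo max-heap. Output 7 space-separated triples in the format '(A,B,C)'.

Step 1: insert 21 -> lo=[21] hi=[] -> (len(lo)=1, len(hi)=0, max(lo)=21)
Step 2: insert 39 -> lo=[21] hi=[39] -> (len(lo)=1, len(hi)=1, max(lo)=21)
Step 3: insert 39 -> lo=[21, 39] hi=[39] -> (len(lo)=2, len(hi)=1, max(lo)=39)
Step 4: insert 33 -> lo=[21, 33] hi=[39, 39] -> (len(lo)=2, len(hi)=2, max(lo)=33)
Step 5: insert 21 -> lo=[21, 21, 33] hi=[39, 39] -> (len(lo)=3, len(hi)=2, max(lo)=33)
Step 6: insert 43 -> lo=[21, 21, 33] hi=[39, 39, 43] -> (len(lo)=3, len(hi)=3, max(lo)=33)
Step 7: insert 14 -> lo=[14, 21, 21, 33] hi=[39, 39, 43] -> (len(lo)=4, len(hi)=3, max(lo)=33)

Answer: (1,0,21) (1,1,21) (2,1,39) (2,2,33) (3,2,33) (3,3,33) (4,3,33)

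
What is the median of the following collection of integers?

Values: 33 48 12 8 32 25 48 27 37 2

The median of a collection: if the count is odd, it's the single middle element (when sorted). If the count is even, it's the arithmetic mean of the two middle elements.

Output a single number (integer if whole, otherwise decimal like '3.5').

Answer: 29.5

Derivation:
Step 1: insert 33 -> lo=[33] (size 1, max 33) hi=[] (size 0) -> median=33
Step 2: insert 48 -> lo=[33] (size 1, max 33) hi=[48] (size 1, min 48) -> median=40.5
Step 3: insert 12 -> lo=[12, 33] (size 2, max 33) hi=[48] (size 1, min 48) -> median=33
Step 4: insert 8 -> lo=[8, 12] (size 2, max 12) hi=[33, 48] (size 2, min 33) -> median=22.5
Step 5: insert 32 -> lo=[8, 12, 32] (size 3, max 32) hi=[33, 48] (size 2, min 33) -> median=32
Step 6: insert 25 -> lo=[8, 12, 25] (size 3, max 25) hi=[32, 33, 48] (size 3, min 32) -> median=28.5
Step 7: insert 48 -> lo=[8, 12, 25, 32] (size 4, max 32) hi=[33, 48, 48] (size 3, min 33) -> median=32
Step 8: insert 27 -> lo=[8, 12, 25, 27] (size 4, max 27) hi=[32, 33, 48, 48] (size 4, min 32) -> median=29.5
Step 9: insert 37 -> lo=[8, 12, 25, 27, 32] (size 5, max 32) hi=[33, 37, 48, 48] (size 4, min 33) -> median=32
Step 10: insert 2 -> lo=[2, 8, 12, 25, 27] (size 5, max 27) hi=[32, 33, 37, 48, 48] (size 5, min 32) -> median=29.5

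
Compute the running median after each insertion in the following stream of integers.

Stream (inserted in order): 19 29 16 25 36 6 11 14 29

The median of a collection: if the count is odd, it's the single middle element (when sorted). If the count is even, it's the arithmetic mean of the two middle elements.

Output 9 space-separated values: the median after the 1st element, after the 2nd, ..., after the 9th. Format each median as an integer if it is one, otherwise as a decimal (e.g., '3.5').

Answer: 19 24 19 22 25 22 19 17.5 19

Derivation:
Step 1: insert 19 -> lo=[19] (size 1, max 19) hi=[] (size 0) -> median=19
Step 2: insert 29 -> lo=[19] (size 1, max 19) hi=[29] (size 1, min 29) -> median=24
Step 3: insert 16 -> lo=[16, 19] (size 2, max 19) hi=[29] (size 1, min 29) -> median=19
Step 4: insert 25 -> lo=[16, 19] (size 2, max 19) hi=[25, 29] (size 2, min 25) -> median=22
Step 5: insert 36 -> lo=[16, 19, 25] (size 3, max 25) hi=[29, 36] (size 2, min 29) -> median=25
Step 6: insert 6 -> lo=[6, 16, 19] (size 3, max 19) hi=[25, 29, 36] (size 3, min 25) -> median=22
Step 7: insert 11 -> lo=[6, 11, 16, 19] (size 4, max 19) hi=[25, 29, 36] (size 3, min 25) -> median=19
Step 8: insert 14 -> lo=[6, 11, 14, 16] (size 4, max 16) hi=[19, 25, 29, 36] (size 4, min 19) -> median=17.5
Step 9: insert 29 -> lo=[6, 11, 14, 16, 19] (size 5, max 19) hi=[25, 29, 29, 36] (size 4, min 25) -> median=19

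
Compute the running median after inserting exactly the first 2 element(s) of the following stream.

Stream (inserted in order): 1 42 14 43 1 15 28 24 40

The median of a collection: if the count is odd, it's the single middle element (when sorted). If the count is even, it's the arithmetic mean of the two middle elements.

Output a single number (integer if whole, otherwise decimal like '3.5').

Answer: 21.5

Derivation:
Step 1: insert 1 -> lo=[1] (size 1, max 1) hi=[] (size 0) -> median=1
Step 2: insert 42 -> lo=[1] (size 1, max 1) hi=[42] (size 1, min 42) -> median=21.5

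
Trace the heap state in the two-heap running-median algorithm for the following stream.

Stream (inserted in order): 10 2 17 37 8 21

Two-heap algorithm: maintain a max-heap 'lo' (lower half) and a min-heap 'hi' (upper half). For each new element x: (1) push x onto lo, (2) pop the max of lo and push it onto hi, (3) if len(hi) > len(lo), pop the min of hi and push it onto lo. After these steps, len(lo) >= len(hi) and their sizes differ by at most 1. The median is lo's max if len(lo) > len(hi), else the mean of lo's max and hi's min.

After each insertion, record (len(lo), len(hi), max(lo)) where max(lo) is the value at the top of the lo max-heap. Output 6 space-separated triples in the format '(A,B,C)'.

Answer: (1,0,10) (1,1,2) (2,1,10) (2,2,10) (3,2,10) (3,3,10)

Derivation:
Step 1: insert 10 -> lo=[10] hi=[] -> (len(lo)=1, len(hi)=0, max(lo)=10)
Step 2: insert 2 -> lo=[2] hi=[10] -> (len(lo)=1, len(hi)=1, max(lo)=2)
Step 3: insert 17 -> lo=[2, 10] hi=[17] -> (len(lo)=2, len(hi)=1, max(lo)=10)
Step 4: insert 37 -> lo=[2, 10] hi=[17, 37] -> (len(lo)=2, len(hi)=2, max(lo)=10)
Step 5: insert 8 -> lo=[2, 8, 10] hi=[17, 37] -> (len(lo)=3, len(hi)=2, max(lo)=10)
Step 6: insert 21 -> lo=[2, 8, 10] hi=[17, 21, 37] -> (len(lo)=3, len(hi)=3, max(lo)=10)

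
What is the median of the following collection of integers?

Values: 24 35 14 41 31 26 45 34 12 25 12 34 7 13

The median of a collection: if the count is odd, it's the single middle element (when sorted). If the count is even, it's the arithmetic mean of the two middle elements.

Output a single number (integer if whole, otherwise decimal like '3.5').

Answer: 25.5

Derivation:
Step 1: insert 24 -> lo=[24] (size 1, max 24) hi=[] (size 0) -> median=24
Step 2: insert 35 -> lo=[24] (size 1, max 24) hi=[35] (size 1, min 35) -> median=29.5
Step 3: insert 14 -> lo=[14, 24] (size 2, max 24) hi=[35] (size 1, min 35) -> median=24
Step 4: insert 41 -> lo=[14, 24] (size 2, max 24) hi=[35, 41] (size 2, min 35) -> median=29.5
Step 5: insert 31 -> lo=[14, 24, 31] (size 3, max 31) hi=[35, 41] (size 2, min 35) -> median=31
Step 6: insert 26 -> lo=[14, 24, 26] (size 3, max 26) hi=[31, 35, 41] (size 3, min 31) -> median=28.5
Step 7: insert 45 -> lo=[14, 24, 26, 31] (size 4, max 31) hi=[35, 41, 45] (size 3, min 35) -> median=31
Step 8: insert 34 -> lo=[14, 24, 26, 31] (size 4, max 31) hi=[34, 35, 41, 45] (size 4, min 34) -> median=32.5
Step 9: insert 12 -> lo=[12, 14, 24, 26, 31] (size 5, max 31) hi=[34, 35, 41, 45] (size 4, min 34) -> median=31
Step 10: insert 25 -> lo=[12, 14, 24, 25, 26] (size 5, max 26) hi=[31, 34, 35, 41, 45] (size 5, min 31) -> median=28.5
Step 11: insert 12 -> lo=[12, 12, 14, 24, 25, 26] (size 6, max 26) hi=[31, 34, 35, 41, 45] (size 5, min 31) -> median=26
Step 12: insert 34 -> lo=[12, 12, 14, 24, 25, 26] (size 6, max 26) hi=[31, 34, 34, 35, 41, 45] (size 6, min 31) -> median=28.5
Step 13: insert 7 -> lo=[7, 12, 12, 14, 24, 25, 26] (size 7, max 26) hi=[31, 34, 34, 35, 41, 45] (size 6, min 31) -> median=26
Step 14: insert 13 -> lo=[7, 12, 12, 13, 14, 24, 25] (size 7, max 25) hi=[26, 31, 34, 34, 35, 41, 45] (size 7, min 26) -> median=25.5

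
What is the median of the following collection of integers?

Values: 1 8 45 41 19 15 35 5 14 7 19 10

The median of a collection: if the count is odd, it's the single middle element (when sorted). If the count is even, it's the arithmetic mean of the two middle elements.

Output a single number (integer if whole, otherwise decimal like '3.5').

Step 1: insert 1 -> lo=[1] (size 1, max 1) hi=[] (size 0) -> median=1
Step 2: insert 8 -> lo=[1] (size 1, max 1) hi=[8] (size 1, min 8) -> median=4.5
Step 3: insert 45 -> lo=[1, 8] (size 2, max 8) hi=[45] (size 1, min 45) -> median=8
Step 4: insert 41 -> lo=[1, 8] (size 2, max 8) hi=[41, 45] (size 2, min 41) -> median=24.5
Step 5: insert 19 -> lo=[1, 8, 19] (size 3, max 19) hi=[41, 45] (size 2, min 41) -> median=19
Step 6: insert 15 -> lo=[1, 8, 15] (size 3, max 15) hi=[19, 41, 45] (size 3, min 19) -> median=17
Step 7: insert 35 -> lo=[1, 8, 15, 19] (size 4, max 19) hi=[35, 41, 45] (size 3, min 35) -> median=19
Step 8: insert 5 -> lo=[1, 5, 8, 15] (size 4, max 15) hi=[19, 35, 41, 45] (size 4, min 19) -> median=17
Step 9: insert 14 -> lo=[1, 5, 8, 14, 15] (size 5, max 15) hi=[19, 35, 41, 45] (size 4, min 19) -> median=15
Step 10: insert 7 -> lo=[1, 5, 7, 8, 14] (size 5, max 14) hi=[15, 19, 35, 41, 45] (size 5, min 15) -> median=14.5
Step 11: insert 19 -> lo=[1, 5, 7, 8, 14, 15] (size 6, max 15) hi=[19, 19, 35, 41, 45] (size 5, min 19) -> median=15
Step 12: insert 10 -> lo=[1, 5, 7, 8, 10, 14] (size 6, max 14) hi=[15, 19, 19, 35, 41, 45] (size 6, min 15) -> median=14.5

Answer: 14.5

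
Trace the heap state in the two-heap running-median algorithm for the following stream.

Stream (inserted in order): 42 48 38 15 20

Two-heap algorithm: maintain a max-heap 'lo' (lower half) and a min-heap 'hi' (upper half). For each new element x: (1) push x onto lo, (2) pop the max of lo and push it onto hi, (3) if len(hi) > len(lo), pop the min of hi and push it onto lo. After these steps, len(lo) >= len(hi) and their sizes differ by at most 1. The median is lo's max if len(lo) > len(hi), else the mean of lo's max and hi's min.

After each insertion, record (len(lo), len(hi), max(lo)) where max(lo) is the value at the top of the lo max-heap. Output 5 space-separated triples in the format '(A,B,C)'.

Step 1: insert 42 -> lo=[42] hi=[] -> (len(lo)=1, len(hi)=0, max(lo)=42)
Step 2: insert 48 -> lo=[42] hi=[48] -> (len(lo)=1, len(hi)=1, max(lo)=42)
Step 3: insert 38 -> lo=[38, 42] hi=[48] -> (len(lo)=2, len(hi)=1, max(lo)=42)
Step 4: insert 15 -> lo=[15, 38] hi=[42, 48] -> (len(lo)=2, len(hi)=2, max(lo)=38)
Step 5: insert 20 -> lo=[15, 20, 38] hi=[42, 48] -> (len(lo)=3, len(hi)=2, max(lo)=38)

Answer: (1,0,42) (1,1,42) (2,1,42) (2,2,38) (3,2,38)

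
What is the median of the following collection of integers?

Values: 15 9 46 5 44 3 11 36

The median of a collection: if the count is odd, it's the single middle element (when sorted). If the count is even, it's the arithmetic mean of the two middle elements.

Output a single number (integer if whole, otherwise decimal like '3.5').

Answer: 13

Derivation:
Step 1: insert 15 -> lo=[15] (size 1, max 15) hi=[] (size 0) -> median=15
Step 2: insert 9 -> lo=[9] (size 1, max 9) hi=[15] (size 1, min 15) -> median=12
Step 3: insert 46 -> lo=[9, 15] (size 2, max 15) hi=[46] (size 1, min 46) -> median=15
Step 4: insert 5 -> lo=[5, 9] (size 2, max 9) hi=[15, 46] (size 2, min 15) -> median=12
Step 5: insert 44 -> lo=[5, 9, 15] (size 3, max 15) hi=[44, 46] (size 2, min 44) -> median=15
Step 6: insert 3 -> lo=[3, 5, 9] (size 3, max 9) hi=[15, 44, 46] (size 3, min 15) -> median=12
Step 7: insert 11 -> lo=[3, 5, 9, 11] (size 4, max 11) hi=[15, 44, 46] (size 3, min 15) -> median=11
Step 8: insert 36 -> lo=[3, 5, 9, 11] (size 4, max 11) hi=[15, 36, 44, 46] (size 4, min 15) -> median=13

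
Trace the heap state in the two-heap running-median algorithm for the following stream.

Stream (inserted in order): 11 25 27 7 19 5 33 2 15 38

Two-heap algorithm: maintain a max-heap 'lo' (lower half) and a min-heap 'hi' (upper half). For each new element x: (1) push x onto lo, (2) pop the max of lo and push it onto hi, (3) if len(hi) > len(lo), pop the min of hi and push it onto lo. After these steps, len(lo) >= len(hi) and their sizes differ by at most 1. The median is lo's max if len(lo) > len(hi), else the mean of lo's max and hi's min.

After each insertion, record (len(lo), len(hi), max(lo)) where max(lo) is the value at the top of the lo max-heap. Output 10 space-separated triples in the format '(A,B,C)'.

Step 1: insert 11 -> lo=[11] hi=[] -> (len(lo)=1, len(hi)=0, max(lo)=11)
Step 2: insert 25 -> lo=[11] hi=[25] -> (len(lo)=1, len(hi)=1, max(lo)=11)
Step 3: insert 27 -> lo=[11, 25] hi=[27] -> (len(lo)=2, len(hi)=1, max(lo)=25)
Step 4: insert 7 -> lo=[7, 11] hi=[25, 27] -> (len(lo)=2, len(hi)=2, max(lo)=11)
Step 5: insert 19 -> lo=[7, 11, 19] hi=[25, 27] -> (len(lo)=3, len(hi)=2, max(lo)=19)
Step 6: insert 5 -> lo=[5, 7, 11] hi=[19, 25, 27] -> (len(lo)=3, len(hi)=3, max(lo)=11)
Step 7: insert 33 -> lo=[5, 7, 11, 19] hi=[25, 27, 33] -> (len(lo)=4, len(hi)=3, max(lo)=19)
Step 8: insert 2 -> lo=[2, 5, 7, 11] hi=[19, 25, 27, 33] -> (len(lo)=4, len(hi)=4, max(lo)=11)
Step 9: insert 15 -> lo=[2, 5, 7, 11, 15] hi=[19, 25, 27, 33] -> (len(lo)=5, len(hi)=4, max(lo)=15)
Step 10: insert 38 -> lo=[2, 5, 7, 11, 15] hi=[19, 25, 27, 33, 38] -> (len(lo)=5, len(hi)=5, max(lo)=15)

Answer: (1,0,11) (1,1,11) (2,1,25) (2,2,11) (3,2,19) (3,3,11) (4,3,19) (4,4,11) (5,4,15) (5,5,15)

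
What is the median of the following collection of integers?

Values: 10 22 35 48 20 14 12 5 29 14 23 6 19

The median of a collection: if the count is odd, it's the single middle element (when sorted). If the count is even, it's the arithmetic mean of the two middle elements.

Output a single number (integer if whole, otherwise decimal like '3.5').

Step 1: insert 10 -> lo=[10] (size 1, max 10) hi=[] (size 0) -> median=10
Step 2: insert 22 -> lo=[10] (size 1, max 10) hi=[22] (size 1, min 22) -> median=16
Step 3: insert 35 -> lo=[10, 22] (size 2, max 22) hi=[35] (size 1, min 35) -> median=22
Step 4: insert 48 -> lo=[10, 22] (size 2, max 22) hi=[35, 48] (size 2, min 35) -> median=28.5
Step 5: insert 20 -> lo=[10, 20, 22] (size 3, max 22) hi=[35, 48] (size 2, min 35) -> median=22
Step 6: insert 14 -> lo=[10, 14, 20] (size 3, max 20) hi=[22, 35, 48] (size 3, min 22) -> median=21
Step 7: insert 12 -> lo=[10, 12, 14, 20] (size 4, max 20) hi=[22, 35, 48] (size 3, min 22) -> median=20
Step 8: insert 5 -> lo=[5, 10, 12, 14] (size 4, max 14) hi=[20, 22, 35, 48] (size 4, min 20) -> median=17
Step 9: insert 29 -> lo=[5, 10, 12, 14, 20] (size 5, max 20) hi=[22, 29, 35, 48] (size 4, min 22) -> median=20
Step 10: insert 14 -> lo=[5, 10, 12, 14, 14] (size 5, max 14) hi=[20, 22, 29, 35, 48] (size 5, min 20) -> median=17
Step 11: insert 23 -> lo=[5, 10, 12, 14, 14, 20] (size 6, max 20) hi=[22, 23, 29, 35, 48] (size 5, min 22) -> median=20
Step 12: insert 6 -> lo=[5, 6, 10, 12, 14, 14] (size 6, max 14) hi=[20, 22, 23, 29, 35, 48] (size 6, min 20) -> median=17
Step 13: insert 19 -> lo=[5, 6, 10, 12, 14, 14, 19] (size 7, max 19) hi=[20, 22, 23, 29, 35, 48] (size 6, min 20) -> median=19

Answer: 19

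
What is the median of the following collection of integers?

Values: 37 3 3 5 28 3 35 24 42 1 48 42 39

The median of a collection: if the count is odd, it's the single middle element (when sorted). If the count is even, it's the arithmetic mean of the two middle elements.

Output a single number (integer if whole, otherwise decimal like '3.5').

Step 1: insert 37 -> lo=[37] (size 1, max 37) hi=[] (size 0) -> median=37
Step 2: insert 3 -> lo=[3] (size 1, max 3) hi=[37] (size 1, min 37) -> median=20
Step 3: insert 3 -> lo=[3, 3] (size 2, max 3) hi=[37] (size 1, min 37) -> median=3
Step 4: insert 5 -> lo=[3, 3] (size 2, max 3) hi=[5, 37] (size 2, min 5) -> median=4
Step 5: insert 28 -> lo=[3, 3, 5] (size 3, max 5) hi=[28, 37] (size 2, min 28) -> median=5
Step 6: insert 3 -> lo=[3, 3, 3] (size 3, max 3) hi=[5, 28, 37] (size 3, min 5) -> median=4
Step 7: insert 35 -> lo=[3, 3, 3, 5] (size 4, max 5) hi=[28, 35, 37] (size 3, min 28) -> median=5
Step 8: insert 24 -> lo=[3, 3, 3, 5] (size 4, max 5) hi=[24, 28, 35, 37] (size 4, min 24) -> median=14.5
Step 9: insert 42 -> lo=[3, 3, 3, 5, 24] (size 5, max 24) hi=[28, 35, 37, 42] (size 4, min 28) -> median=24
Step 10: insert 1 -> lo=[1, 3, 3, 3, 5] (size 5, max 5) hi=[24, 28, 35, 37, 42] (size 5, min 24) -> median=14.5
Step 11: insert 48 -> lo=[1, 3, 3, 3, 5, 24] (size 6, max 24) hi=[28, 35, 37, 42, 48] (size 5, min 28) -> median=24
Step 12: insert 42 -> lo=[1, 3, 3, 3, 5, 24] (size 6, max 24) hi=[28, 35, 37, 42, 42, 48] (size 6, min 28) -> median=26
Step 13: insert 39 -> lo=[1, 3, 3, 3, 5, 24, 28] (size 7, max 28) hi=[35, 37, 39, 42, 42, 48] (size 6, min 35) -> median=28

Answer: 28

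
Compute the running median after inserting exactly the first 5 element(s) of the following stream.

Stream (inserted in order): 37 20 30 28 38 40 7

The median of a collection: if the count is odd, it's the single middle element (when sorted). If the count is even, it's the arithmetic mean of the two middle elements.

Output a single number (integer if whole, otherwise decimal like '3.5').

Answer: 30

Derivation:
Step 1: insert 37 -> lo=[37] (size 1, max 37) hi=[] (size 0) -> median=37
Step 2: insert 20 -> lo=[20] (size 1, max 20) hi=[37] (size 1, min 37) -> median=28.5
Step 3: insert 30 -> lo=[20, 30] (size 2, max 30) hi=[37] (size 1, min 37) -> median=30
Step 4: insert 28 -> lo=[20, 28] (size 2, max 28) hi=[30, 37] (size 2, min 30) -> median=29
Step 5: insert 38 -> lo=[20, 28, 30] (size 3, max 30) hi=[37, 38] (size 2, min 37) -> median=30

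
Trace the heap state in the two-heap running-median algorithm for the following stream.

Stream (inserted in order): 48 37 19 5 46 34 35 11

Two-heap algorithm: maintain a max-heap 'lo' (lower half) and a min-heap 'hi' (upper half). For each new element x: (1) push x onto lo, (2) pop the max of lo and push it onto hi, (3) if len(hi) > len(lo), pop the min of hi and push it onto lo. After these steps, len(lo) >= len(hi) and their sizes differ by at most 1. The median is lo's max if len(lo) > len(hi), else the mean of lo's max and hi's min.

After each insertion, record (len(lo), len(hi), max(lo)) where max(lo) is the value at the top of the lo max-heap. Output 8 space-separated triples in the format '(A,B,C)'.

Answer: (1,0,48) (1,1,37) (2,1,37) (2,2,19) (3,2,37) (3,3,34) (4,3,35) (4,4,34)

Derivation:
Step 1: insert 48 -> lo=[48] hi=[] -> (len(lo)=1, len(hi)=0, max(lo)=48)
Step 2: insert 37 -> lo=[37] hi=[48] -> (len(lo)=1, len(hi)=1, max(lo)=37)
Step 3: insert 19 -> lo=[19, 37] hi=[48] -> (len(lo)=2, len(hi)=1, max(lo)=37)
Step 4: insert 5 -> lo=[5, 19] hi=[37, 48] -> (len(lo)=2, len(hi)=2, max(lo)=19)
Step 5: insert 46 -> lo=[5, 19, 37] hi=[46, 48] -> (len(lo)=3, len(hi)=2, max(lo)=37)
Step 6: insert 34 -> lo=[5, 19, 34] hi=[37, 46, 48] -> (len(lo)=3, len(hi)=3, max(lo)=34)
Step 7: insert 35 -> lo=[5, 19, 34, 35] hi=[37, 46, 48] -> (len(lo)=4, len(hi)=3, max(lo)=35)
Step 8: insert 11 -> lo=[5, 11, 19, 34] hi=[35, 37, 46, 48] -> (len(lo)=4, len(hi)=4, max(lo)=34)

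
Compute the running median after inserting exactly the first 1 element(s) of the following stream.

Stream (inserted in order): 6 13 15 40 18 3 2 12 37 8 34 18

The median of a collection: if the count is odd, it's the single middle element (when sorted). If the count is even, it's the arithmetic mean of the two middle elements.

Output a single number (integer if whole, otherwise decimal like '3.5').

Answer: 6

Derivation:
Step 1: insert 6 -> lo=[6] (size 1, max 6) hi=[] (size 0) -> median=6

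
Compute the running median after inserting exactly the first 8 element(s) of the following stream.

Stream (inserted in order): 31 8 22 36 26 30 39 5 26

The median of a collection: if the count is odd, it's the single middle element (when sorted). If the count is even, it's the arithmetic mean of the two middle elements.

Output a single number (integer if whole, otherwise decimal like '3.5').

Answer: 28

Derivation:
Step 1: insert 31 -> lo=[31] (size 1, max 31) hi=[] (size 0) -> median=31
Step 2: insert 8 -> lo=[8] (size 1, max 8) hi=[31] (size 1, min 31) -> median=19.5
Step 3: insert 22 -> lo=[8, 22] (size 2, max 22) hi=[31] (size 1, min 31) -> median=22
Step 4: insert 36 -> lo=[8, 22] (size 2, max 22) hi=[31, 36] (size 2, min 31) -> median=26.5
Step 5: insert 26 -> lo=[8, 22, 26] (size 3, max 26) hi=[31, 36] (size 2, min 31) -> median=26
Step 6: insert 30 -> lo=[8, 22, 26] (size 3, max 26) hi=[30, 31, 36] (size 3, min 30) -> median=28
Step 7: insert 39 -> lo=[8, 22, 26, 30] (size 4, max 30) hi=[31, 36, 39] (size 3, min 31) -> median=30
Step 8: insert 5 -> lo=[5, 8, 22, 26] (size 4, max 26) hi=[30, 31, 36, 39] (size 4, min 30) -> median=28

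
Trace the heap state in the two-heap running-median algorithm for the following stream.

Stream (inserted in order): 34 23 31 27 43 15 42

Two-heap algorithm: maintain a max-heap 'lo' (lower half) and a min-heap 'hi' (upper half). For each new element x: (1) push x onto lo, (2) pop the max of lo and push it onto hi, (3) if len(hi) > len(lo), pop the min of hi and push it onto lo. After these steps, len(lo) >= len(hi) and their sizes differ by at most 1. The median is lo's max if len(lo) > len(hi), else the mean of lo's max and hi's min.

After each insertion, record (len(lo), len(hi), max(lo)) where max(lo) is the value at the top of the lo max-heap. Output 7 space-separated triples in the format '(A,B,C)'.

Step 1: insert 34 -> lo=[34] hi=[] -> (len(lo)=1, len(hi)=0, max(lo)=34)
Step 2: insert 23 -> lo=[23] hi=[34] -> (len(lo)=1, len(hi)=1, max(lo)=23)
Step 3: insert 31 -> lo=[23, 31] hi=[34] -> (len(lo)=2, len(hi)=1, max(lo)=31)
Step 4: insert 27 -> lo=[23, 27] hi=[31, 34] -> (len(lo)=2, len(hi)=2, max(lo)=27)
Step 5: insert 43 -> lo=[23, 27, 31] hi=[34, 43] -> (len(lo)=3, len(hi)=2, max(lo)=31)
Step 6: insert 15 -> lo=[15, 23, 27] hi=[31, 34, 43] -> (len(lo)=3, len(hi)=3, max(lo)=27)
Step 7: insert 42 -> lo=[15, 23, 27, 31] hi=[34, 42, 43] -> (len(lo)=4, len(hi)=3, max(lo)=31)

Answer: (1,0,34) (1,1,23) (2,1,31) (2,2,27) (3,2,31) (3,3,27) (4,3,31)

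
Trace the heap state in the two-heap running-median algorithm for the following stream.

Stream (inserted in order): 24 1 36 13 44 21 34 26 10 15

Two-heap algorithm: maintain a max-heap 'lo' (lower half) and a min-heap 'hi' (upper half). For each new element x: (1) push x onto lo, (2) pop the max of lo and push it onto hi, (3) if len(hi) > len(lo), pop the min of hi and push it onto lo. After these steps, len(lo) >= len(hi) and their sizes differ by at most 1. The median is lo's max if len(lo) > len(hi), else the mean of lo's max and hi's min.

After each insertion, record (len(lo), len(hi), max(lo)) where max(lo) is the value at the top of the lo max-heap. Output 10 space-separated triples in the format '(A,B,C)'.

Answer: (1,0,24) (1,1,1) (2,1,24) (2,2,13) (3,2,24) (3,3,21) (4,3,24) (4,4,24) (5,4,24) (5,5,21)

Derivation:
Step 1: insert 24 -> lo=[24] hi=[] -> (len(lo)=1, len(hi)=0, max(lo)=24)
Step 2: insert 1 -> lo=[1] hi=[24] -> (len(lo)=1, len(hi)=1, max(lo)=1)
Step 3: insert 36 -> lo=[1, 24] hi=[36] -> (len(lo)=2, len(hi)=1, max(lo)=24)
Step 4: insert 13 -> lo=[1, 13] hi=[24, 36] -> (len(lo)=2, len(hi)=2, max(lo)=13)
Step 5: insert 44 -> lo=[1, 13, 24] hi=[36, 44] -> (len(lo)=3, len(hi)=2, max(lo)=24)
Step 6: insert 21 -> lo=[1, 13, 21] hi=[24, 36, 44] -> (len(lo)=3, len(hi)=3, max(lo)=21)
Step 7: insert 34 -> lo=[1, 13, 21, 24] hi=[34, 36, 44] -> (len(lo)=4, len(hi)=3, max(lo)=24)
Step 8: insert 26 -> lo=[1, 13, 21, 24] hi=[26, 34, 36, 44] -> (len(lo)=4, len(hi)=4, max(lo)=24)
Step 9: insert 10 -> lo=[1, 10, 13, 21, 24] hi=[26, 34, 36, 44] -> (len(lo)=5, len(hi)=4, max(lo)=24)
Step 10: insert 15 -> lo=[1, 10, 13, 15, 21] hi=[24, 26, 34, 36, 44] -> (len(lo)=5, len(hi)=5, max(lo)=21)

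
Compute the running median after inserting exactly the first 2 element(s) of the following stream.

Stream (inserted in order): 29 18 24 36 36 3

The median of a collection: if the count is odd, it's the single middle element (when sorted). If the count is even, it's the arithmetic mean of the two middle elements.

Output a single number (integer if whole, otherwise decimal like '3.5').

Answer: 23.5

Derivation:
Step 1: insert 29 -> lo=[29] (size 1, max 29) hi=[] (size 0) -> median=29
Step 2: insert 18 -> lo=[18] (size 1, max 18) hi=[29] (size 1, min 29) -> median=23.5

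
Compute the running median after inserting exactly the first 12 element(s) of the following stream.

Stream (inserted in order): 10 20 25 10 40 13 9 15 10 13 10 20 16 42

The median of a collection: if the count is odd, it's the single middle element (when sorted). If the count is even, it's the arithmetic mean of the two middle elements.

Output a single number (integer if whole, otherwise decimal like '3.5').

Answer: 13

Derivation:
Step 1: insert 10 -> lo=[10] (size 1, max 10) hi=[] (size 0) -> median=10
Step 2: insert 20 -> lo=[10] (size 1, max 10) hi=[20] (size 1, min 20) -> median=15
Step 3: insert 25 -> lo=[10, 20] (size 2, max 20) hi=[25] (size 1, min 25) -> median=20
Step 4: insert 10 -> lo=[10, 10] (size 2, max 10) hi=[20, 25] (size 2, min 20) -> median=15
Step 5: insert 40 -> lo=[10, 10, 20] (size 3, max 20) hi=[25, 40] (size 2, min 25) -> median=20
Step 6: insert 13 -> lo=[10, 10, 13] (size 3, max 13) hi=[20, 25, 40] (size 3, min 20) -> median=16.5
Step 7: insert 9 -> lo=[9, 10, 10, 13] (size 4, max 13) hi=[20, 25, 40] (size 3, min 20) -> median=13
Step 8: insert 15 -> lo=[9, 10, 10, 13] (size 4, max 13) hi=[15, 20, 25, 40] (size 4, min 15) -> median=14
Step 9: insert 10 -> lo=[9, 10, 10, 10, 13] (size 5, max 13) hi=[15, 20, 25, 40] (size 4, min 15) -> median=13
Step 10: insert 13 -> lo=[9, 10, 10, 10, 13] (size 5, max 13) hi=[13, 15, 20, 25, 40] (size 5, min 13) -> median=13
Step 11: insert 10 -> lo=[9, 10, 10, 10, 10, 13] (size 6, max 13) hi=[13, 15, 20, 25, 40] (size 5, min 13) -> median=13
Step 12: insert 20 -> lo=[9, 10, 10, 10, 10, 13] (size 6, max 13) hi=[13, 15, 20, 20, 25, 40] (size 6, min 13) -> median=13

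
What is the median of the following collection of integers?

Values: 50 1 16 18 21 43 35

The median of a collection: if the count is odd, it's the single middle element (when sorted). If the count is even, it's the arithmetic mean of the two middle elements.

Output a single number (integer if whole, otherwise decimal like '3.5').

Step 1: insert 50 -> lo=[50] (size 1, max 50) hi=[] (size 0) -> median=50
Step 2: insert 1 -> lo=[1] (size 1, max 1) hi=[50] (size 1, min 50) -> median=25.5
Step 3: insert 16 -> lo=[1, 16] (size 2, max 16) hi=[50] (size 1, min 50) -> median=16
Step 4: insert 18 -> lo=[1, 16] (size 2, max 16) hi=[18, 50] (size 2, min 18) -> median=17
Step 5: insert 21 -> lo=[1, 16, 18] (size 3, max 18) hi=[21, 50] (size 2, min 21) -> median=18
Step 6: insert 43 -> lo=[1, 16, 18] (size 3, max 18) hi=[21, 43, 50] (size 3, min 21) -> median=19.5
Step 7: insert 35 -> lo=[1, 16, 18, 21] (size 4, max 21) hi=[35, 43, 50] (size 3, min 35) -> median=21

Answer: 21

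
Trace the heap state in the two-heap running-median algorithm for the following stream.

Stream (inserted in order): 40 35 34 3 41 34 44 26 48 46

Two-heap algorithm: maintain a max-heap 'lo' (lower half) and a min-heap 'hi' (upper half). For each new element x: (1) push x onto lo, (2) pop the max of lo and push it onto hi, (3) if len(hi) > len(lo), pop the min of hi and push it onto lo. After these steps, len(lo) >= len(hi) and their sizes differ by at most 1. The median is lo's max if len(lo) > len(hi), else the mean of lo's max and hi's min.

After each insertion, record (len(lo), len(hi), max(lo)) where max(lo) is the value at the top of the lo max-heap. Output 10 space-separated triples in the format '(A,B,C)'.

Answer: (1,0,40) (1,1,35) (2,1,35) (2,2,34) (3,2,35) (3,3,34) (4,3,35) (4,4,34) (5,4,35) (5,5,35)

Derivation:
Step 1: insert 40 -> lo=[40] hi=[] -> (len(lo)=1, len(hi)=0, max(lo)=40)
Step 2: insert 35 -> lo=[35] hi=[40] -> (len(lo)=1, len(hi)=1, max(lo)=35)
Step 3: insert 34 -> lo=[34, 35] hi=[40] -> (len(lo)=2, len(hi)=1, max(lo)=35)
Step 4: insert 3 -> lo=[3, 34] hi=[35, 40] -> (len(lo)=2, len(hi)=2, max(lo)=34)
Step 5: insert 41 -> lo=[3, 34, 35] hi=[40, 41] -> (len(lo)=3, len(hi)=2, max(lo)=35)
Step 6: insert 34 -> lo=[3, 34, 34] hi=[35, 40, 41] -> (len(lo)=3, len(hi)=3, max(lo)=34)
Step 7: insert 44 -> lo=[3, 34, 34, 35] hi=[40, 41, 44] -> (len(lo)=4, len(hi)=3, max(lo)=35)
Step 8: insert 26 -> lo=[3, 26, 34, 34] hi=[35, 40, 41, 44] -> (len(lo)=4, len(hi)=4, max(lo)=34)
Step 9: insert 48 -> lo=[3, 26, 34, 34, 35] hi=[40, 41, 44, 48] -> (len(lo)=5, len(hi)=4, max(lo)=35)
Step 10: insert 46 -> lo=[3, 26, 34, 34, 35] hi=[40, 41, 44, 46, 48] -> (len(lo)=5, len(hi)=5, max(lo)=35)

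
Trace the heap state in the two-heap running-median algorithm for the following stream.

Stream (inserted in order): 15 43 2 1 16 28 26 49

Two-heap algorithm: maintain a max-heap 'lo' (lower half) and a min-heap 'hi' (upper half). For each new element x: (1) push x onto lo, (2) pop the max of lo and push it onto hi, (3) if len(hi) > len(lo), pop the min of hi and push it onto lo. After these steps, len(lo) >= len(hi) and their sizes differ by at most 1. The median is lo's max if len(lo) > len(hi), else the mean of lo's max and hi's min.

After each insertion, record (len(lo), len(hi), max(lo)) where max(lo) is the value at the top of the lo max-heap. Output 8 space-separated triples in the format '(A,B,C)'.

Answer: (1,0,15) (1,1,15) (2,1,15) (2,2,2) (3,2,15) (3,3,15) (4,3,16) (4,4,16)

Derivation:
Step 1: insert 15 -> lo=[15] hi=[] -> (len(lo)=1, len(hi)=0, max(lo)=15)
Step 2: insert 43 -> lo=[15] hi=[43] -> (len(lo)=1, len(hi)=1, max(lo)=15)
Step 3: insert 2 -> lo=[2, 15] hi=[43] -> (len(lo)=2, len(hi)=1, max(lo)=15)
Step 4: insert 1 -> lo=[1, 2] hi=[15, 43] -> (len(lo)=2, len(hi)=2, max(lo)=2)
Step 5: insert 16 -> lo=[1, 2, 15] hi=[16, 43] -> (len(lo)=3, len(hi)=2, max(lo)=15)
Step 6: insert 28 -> lo=[1, 2, 15] hi=[16, 28, 43] -> (len(lo)=3, len(hi)=3, max(lo)=15)
Step 7: insert 26 -> lo=[1, 2, 15, 16] hi=[26, 28, 43] -> (len(lo)=4, len(hi)=3, max(lo)=16)
Step 8: insert 49 -> lo=[1, 2, 15, 16] hi=[26, 28, 43, 49] -> (len(lo)=4, len(hi)=4, max(lo)=16)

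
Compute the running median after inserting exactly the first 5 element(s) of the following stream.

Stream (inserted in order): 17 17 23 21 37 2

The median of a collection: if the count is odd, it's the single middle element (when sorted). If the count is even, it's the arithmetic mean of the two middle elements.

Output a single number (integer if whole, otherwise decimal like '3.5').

Answer: 21

Derivation:
Step 1: insert 17 -> lo=[17] (size 1, max 17) hi=[] (size 0) -> median=17
Step 2: insert 17 -> lo=[17] (size 1, max 17) hi=[17] (size 1, min 17) -> median=17
Step 3: insert 23 -> lo=[17, 17] (size 2, max 17) hi=[23] (size 1, min 23) -> median=17
Step 4: insert 21 -> lo=[17, 17] (size 2, max 17) hi=[21, 23] (size 2, min 21) -> median=19
Step 5: insert 37 -> lo=[17, 17, 21] (size 3, max 21) hi=[23, 37] (size 2, min 23) -> median=21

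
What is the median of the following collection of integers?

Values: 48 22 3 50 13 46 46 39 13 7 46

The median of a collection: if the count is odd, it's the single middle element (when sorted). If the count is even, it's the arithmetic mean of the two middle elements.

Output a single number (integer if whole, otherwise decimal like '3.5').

Step 1: insert 48 -> lo=[48] (size 1, max 48) hi=[] (size 0) -> median=48
Step 2: insert 22 -> lo=[22] (size 1, max 22) hi=[48] (size 1, min 48) -> median=35
Step 3: insert 3 -> lo=[3, 22] (size 2, max 22) hi=[48] (size 1, min 48) -> median=22
Step 4: insert 50 -> lo=[3, 22] (size 2, max 22) hi=[48, 50] (size 2, min 48) -> median=35
Step 5: insert 13 -> lo=[3, 13, 22] (size 3, max 22) hi=[48, 50] (size 2, min 48) -> median=22
Step 6: insert 46 -> lo=[3, 13, 22] (size 3, max 22) hi=[46, 48, 50] (size 3, min 46) -> median=34
Step 7: insert 46 -> lo=[3, 13, 22, 46] (size 4, max 46) hi=[46, 48, 50] (size 3, min 46) -> median=46
Step 8: insert 39 -> lo=[3, 13, 22, 39] (size 4, max 39) hi=[46, 46, 48, 50] (size 4, min 46) -> median=42.5
Step 9: insert 13 -> lo=[3, 13, 13, 22, 39] (size 5, max 39) hi=[46, 46, 48, 50] (size 4, min 46) -> median=39
Step 10: insert 7 -> lo=[3, 7, 13, 13, 22] (size 5, max 22) hi=[39, 46, 46, 48, 50] (size 5, min 39) -> median=30.5
Step 11: insert 46 -> lo=[3, 7, 13, 13, 22, 39] (size 6, max 39) hi=[46, 46, 46, 48, 50] (size 5, min 46) -> median=39

Answer: 39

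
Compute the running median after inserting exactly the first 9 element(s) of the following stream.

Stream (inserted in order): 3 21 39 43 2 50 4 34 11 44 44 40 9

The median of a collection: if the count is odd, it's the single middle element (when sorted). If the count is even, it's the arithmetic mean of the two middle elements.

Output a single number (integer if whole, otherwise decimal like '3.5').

Answer: 21

Derivation:
Step 1: insert 3 -> lo=[3] (size 1, max 3) hi=[] (size 0) -> median=3
Step 2: insert 21 -> lo=[3] (size 1, max 3) hi=[21] (size 1, min 21) -> median=12
Step 3: insert 39 -> lo=[3, 21] (size 2, max 21) hi=[39] (size 1, min 39) -> median=21
Step 4: insert 43 -> lo=[3, 21] (size 2, max 21) hi=[39, 43] (size 2, min 39) -> median=30
Step 5: insert 2 -> lo=[2, 3, 21] (size 3, max 21) hi=[39, 43] (size 2, min 39) -> median=21
Step 6: insert 50 -> lo=[2, 3, 21] (size 3, max 21) hi=[39, 43, 50] (size 3, min 39) -> median=30
Step 7: insert 4 -> lo=[2, 3, 4, 21] (size 4, max 21) hi=[39, 43, 50] (size 3, min 39) -> median=21
Step 8: insert 34 -> lo=[2, 3, 4, 21] (size 4, max 21) hi=[34, 39, 43, 50] (size 4, min 34) -> median=27.5
Step 9: insert 11 -> lo=[2, 3, 4, 11, 21] (size 5, max 21) hi=[34, 39, 43, 50] (size 4, min 34) -> median=21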